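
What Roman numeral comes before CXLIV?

CXLIV = 144, so the previous integer is 144 - 1 = 143

CXLIII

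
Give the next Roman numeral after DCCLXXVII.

DCCLXXVII = 777, so the next integer is 777 + 1 = 778

DCCLXXVIII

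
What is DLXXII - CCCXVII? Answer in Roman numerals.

DLXXII = 572
CCCXVII = 317
572 - 317 = 255

CCLV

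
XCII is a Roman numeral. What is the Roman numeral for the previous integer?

XCII = 92; previous is 91

XCI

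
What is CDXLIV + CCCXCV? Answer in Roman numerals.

CDXLIV = 444
CCCXCV = 395
444 + 395 = 839

DCCCXXXIX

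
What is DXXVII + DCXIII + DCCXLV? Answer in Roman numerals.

DXXVII = 527, DCXIII = 613, DCCXLV = 745
527 + 613 = 1140
1140 + 745 = 1885

MDCCCLXXXV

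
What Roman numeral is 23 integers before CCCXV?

CCCXV = 315
315 - 23 = 292

CCXCII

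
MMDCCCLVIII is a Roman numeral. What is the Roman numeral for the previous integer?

MMDCCCLVIII = 2858, so the previous integer is 2858 - 1 = 2857

MMDCCCLVII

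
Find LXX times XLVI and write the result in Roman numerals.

LXX = 70
XLVI = 46
70 × 46 = 3220

MMMCCXX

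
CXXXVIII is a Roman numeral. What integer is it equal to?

CXXXVIII: C=100, X=10, X=10, X=10, V=5, I=1, I=1, I=1
100 + 10 + 10 + 10 + 5 + 1 + 1 + 1 = 138

138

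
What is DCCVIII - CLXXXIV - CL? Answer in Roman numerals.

DCCVIII = 708, CLXXXIV = 184, CL = 150
708 - 184 = 524
524 - 150 = 374

CCCLXXIV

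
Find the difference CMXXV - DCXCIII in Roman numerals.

CMXXV = 925
DCXCIII = 693
925 - 693 = 232

CCXXXII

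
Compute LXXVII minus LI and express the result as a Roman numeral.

LXXVII = 77
LI = 51
77 - 51 = 26

XXVI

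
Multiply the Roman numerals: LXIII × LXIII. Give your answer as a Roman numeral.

LXIII = 63
LXIII = 63
63 × 63 = 3969

MMMCMLXIX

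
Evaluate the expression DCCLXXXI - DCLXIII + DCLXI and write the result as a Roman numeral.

DCCLXXXI = 781, DCLXIII = 663, DCLXI = 661
781 - 663 = 118
118 + 661 = 779

DCCLXXIX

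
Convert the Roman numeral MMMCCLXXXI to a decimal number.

MMMCCLXXXI: M=1000, M=1000, M=1000, C=100, C=100, L=50, X=10, X=10, X=10, I=1
1000 + 1000 + 1000 + 100 + 100 + 50 + 10 + 10 + 10 + 1 = 3281

3281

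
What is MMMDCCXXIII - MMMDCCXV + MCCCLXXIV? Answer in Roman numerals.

MMMDCCXXIII = 3723, MMMDCCXV = 3715, MCCCLXXIV = 1374
3723 - 3715 = 8
8 + 1374 = 1382

MCCCLXXXII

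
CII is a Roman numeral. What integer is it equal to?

CII: C=100, I=1, I=1
100 + 1 + 1 = 102

102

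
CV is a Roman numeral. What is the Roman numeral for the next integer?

CV = 105, so the next integer is 105 + 1 = 106

CVI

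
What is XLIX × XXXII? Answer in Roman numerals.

XLIX = 49
XXXII = 32
49 × 32 = 1568

MDLXVIII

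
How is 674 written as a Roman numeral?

Convert 674 to Roman numerals:
  674 contains 1×500 (D)
  174 contains 1×100 (C)
  74 contains 1×50 (L)
  24 contains 2×10 (XX)
  4 contains 1×4 (IV)

DCLXXIV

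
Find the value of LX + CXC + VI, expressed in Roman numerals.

LX = 60, CXC = 190, VI = 6
60 + 190 = 250
250 + 6 = 256

CCLVI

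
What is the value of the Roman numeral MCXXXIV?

MCXXXIV: M=1000, C=100, X=10, X=10, X=10, IV=4
1000 + 100 + 10 + 10 + 10 + 4 = 1134

1134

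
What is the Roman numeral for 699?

Convert 699 to Roman numerals:
  699 contains 1×500 (D)
  199 contains 1×100 (C)
  99 contains 1×90 (XC)
  9 contains 1×9 (IX)

DCXCIX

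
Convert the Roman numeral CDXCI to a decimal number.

CDXCI: CD=400, XC=90, I=1
400 + 90 + 1 = 491

491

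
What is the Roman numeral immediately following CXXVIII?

CXXVIII = 128; next is 129

CXXIX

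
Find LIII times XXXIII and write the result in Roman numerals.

LIII = 53
XXXIII = 33
53 × 33 = 1749

MDCCXLIX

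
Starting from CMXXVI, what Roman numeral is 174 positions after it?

CMXXVI = 926
926 + 174 = 1100

MC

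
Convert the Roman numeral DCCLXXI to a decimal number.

DCCLXXI: D=500, C=100, C=100, L=50, X=10, X=10, I=1
500 + 100 + 100 + 50 + 10 + 10 + 1 = 771

771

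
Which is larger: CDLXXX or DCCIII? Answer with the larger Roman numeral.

CDLXXX = 480
DCCIII = 703
703 is larger

DCCIII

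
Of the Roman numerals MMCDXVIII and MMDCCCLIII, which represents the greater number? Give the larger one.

MMCDXVIII = 2418
MMDCCCLIII = 2853
2853 is larger

MMDCCCLIII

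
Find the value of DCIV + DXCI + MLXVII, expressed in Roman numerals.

DCIV = 604, DXCI = 591, MLXVII = 1067
604 + 591 = 1195
1195 + 1067 = 2262

MMCCLXII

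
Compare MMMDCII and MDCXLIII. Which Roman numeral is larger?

MMMDCII = 3602
MDCXLIII = 1643
3602 is larger

MMMDCII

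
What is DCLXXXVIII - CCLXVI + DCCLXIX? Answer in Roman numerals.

DCLXXXVIII = 688, CCLXVI = 266, DCCLXIX = 769
688 - 266 = 422
422 + 769 = 1191

MCXCI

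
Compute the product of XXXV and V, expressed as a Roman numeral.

XXXV = 35
V = 5
35 × 5 = 175

CLXXV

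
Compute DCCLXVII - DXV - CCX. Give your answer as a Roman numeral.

DCCLXVII = 767, DXV = 515, CCX = 210
767 - 515 = 252
252 - 210 = 42

XLII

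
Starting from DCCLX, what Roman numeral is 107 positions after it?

DCCLX = 760
760 + 107 = 867

DCCCLXVII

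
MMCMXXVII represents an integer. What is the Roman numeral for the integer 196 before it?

MMCMXXVII = 2927
2927 - 196 = 2731

MMDCCXXXI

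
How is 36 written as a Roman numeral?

Convert 36 to Roman numerals:
  36 contains 3×10 (XXX)
  6 contains 1×5 (V)
  1 contains 1×1 (I)

XXXVI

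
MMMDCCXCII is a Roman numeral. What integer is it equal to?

MMMDCCXCII: M=1000, M=1000, M=1000, D=500, C=100, C=100, XC=90, I=1, I=1
1000 + 1000 + 1000 + 500 + 100 + 100 + 90 + 1 + 1 = 3792

3792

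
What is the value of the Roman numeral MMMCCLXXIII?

MMMCCLXXIII: M=1000, M=1000, M=1000, C=100, C=100, L=50, X=10, X=10, I=1, I=1, I=1
1000 + 1000 + 1000 + 100 + 100 + 50 + 10 + 10 + 1 + 1 + 1 = 3273

3273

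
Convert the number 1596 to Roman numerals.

Convert 1596 to Roman numerals:
  1596 contains 1×1000 (M)
  596 contains 1×500 (D)
  96 contains 1×90 (XC)
  6 contains 1×5 (V)
  1 contains 1×1 (I)

MDXCVI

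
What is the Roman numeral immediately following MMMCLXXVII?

MMMCLXXVII = 3177, so the next integer is 3177 + 1 = 3178

MMMCLXXVIII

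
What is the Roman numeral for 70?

Convert 70 to Roman numerals:
  70 contains 1×50 (L)
  20 contains 2×10 (XX)

LXX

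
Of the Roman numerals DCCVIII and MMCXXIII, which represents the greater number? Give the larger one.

DCCVIII = 708
MMCXXIII = 2123
2123 is larger

MMCXXIII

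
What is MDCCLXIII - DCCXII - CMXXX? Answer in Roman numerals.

MDCCLXIII = 1763, DCCXII = 712, CMXXX = 930
1763 - 712 = 1051
1051 - 930 = 121

CXXI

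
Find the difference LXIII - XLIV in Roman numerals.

LXIII = 63
XLIV = 44
63 - 44 = 19

XIX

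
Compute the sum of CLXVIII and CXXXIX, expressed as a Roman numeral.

CLXVIII = 168
CXXXIX = 139
168 + 139 = 307

CCCVII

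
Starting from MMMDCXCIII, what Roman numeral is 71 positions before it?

MMMDCXCIII = 3693
3693 - 71 = 3622

MMMDCXXII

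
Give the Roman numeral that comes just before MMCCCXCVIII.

MMCCCXCVIII = 2398; previous is 2397

MMCCCXCVII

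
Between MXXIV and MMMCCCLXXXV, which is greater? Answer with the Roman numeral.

MXXIV = 1024
MMMCCCLXXXV = 3385
3385 is larger

MMMCCCLXXXV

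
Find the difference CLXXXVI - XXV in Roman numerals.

CLXXXVI = 186
XXV = 25
186 - 25 = 161

CLXI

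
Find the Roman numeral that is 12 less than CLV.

CLV = 155
155 - 12 = 143

CXLIII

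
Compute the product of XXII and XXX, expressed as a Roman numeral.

XXII = 22
XXX = 30
22 × 30 = 660

DCLX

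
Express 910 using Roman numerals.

Convert 910 to Roman numerals:
  910 contains 1×900 (CM)
  10 contains 1×10 (X)

CMX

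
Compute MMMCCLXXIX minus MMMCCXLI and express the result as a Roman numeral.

MMMCCLXXIX = 3279
MMMCCXLI = 3241
3279 - 3241 = 38

XXXVIII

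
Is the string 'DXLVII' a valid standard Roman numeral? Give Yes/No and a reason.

'DXLVII': Check the rules: uses only the symbols I, V, X, L, C, D, M; no symbol is repeated more than three times in a row; V, L and D each appear at most once; the only place a smaller symbol precedes a larger one is the allowed subtractive pair XL, the symbol right after such a pair (if any) is smaller than the pair's first symbol, and otherwise the values never increase from left to right. Value: D (500) + XL (40) + V (5) + I (1) + I (1) = 547. So it is a valid standard Roman numeral.

Yes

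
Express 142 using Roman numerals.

Convert 142 to Roman numerals:
  142 contains 1×100 (C)
  42 contains 1×40 (XL)
  2 contains 2×1 (II)

CXLII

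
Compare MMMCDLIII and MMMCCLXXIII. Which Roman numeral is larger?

MMMCDLIII = 3453
MMMCCLXXIII = 3273
3453 is larger

MMMCDLIII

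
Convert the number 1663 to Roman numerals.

Convert 1663 to Roman numerals:
  1663 contains 1×1000 (M)
  663 contains 1×500 (D)
  163 contains 1×100 (C)
  63 contains 1×50 (L)
  13 contains 1×10 (X)
  3 contains 3×1 (III)

MDCLXIII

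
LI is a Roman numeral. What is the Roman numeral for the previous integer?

LI = 51, so the previous integer is 51 - 1 = 50

L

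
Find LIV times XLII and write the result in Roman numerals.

LIV = 54
XLII = 42
54 × 42 = 2268

MMCCLXVIII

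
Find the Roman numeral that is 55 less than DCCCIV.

DCCCIV = 804
804 - 55 = 749

DCCXLIX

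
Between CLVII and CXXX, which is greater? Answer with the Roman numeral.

CLVII = 157
CXXX = 130
157 is larger

CLVII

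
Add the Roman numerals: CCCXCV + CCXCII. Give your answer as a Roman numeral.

CCCXCV = 395
CCXCII = 292
395 + 292 = 687

DCLXXXVII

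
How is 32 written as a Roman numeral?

Convert 32 to Roman numerals:
  32 contains 3×10 (XXX)
  2 contains 2×1 (II)

XXXII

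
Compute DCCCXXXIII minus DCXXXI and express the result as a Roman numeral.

DCCCXXXIII = 833
DCXXXI = 631
833 - 631 = 202

CCII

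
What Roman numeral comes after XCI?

XCI = 91; next is 92

XCII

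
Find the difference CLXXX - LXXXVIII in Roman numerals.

CLXXX = 180
LXXXVIII = 88
180 - 88 = 92

XCII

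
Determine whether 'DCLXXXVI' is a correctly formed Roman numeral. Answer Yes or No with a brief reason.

'DCLXXXVI': Check the rules: uses only the symbols I, V, X, L, C, D, M; no symbol is repeated more than three times in a row; V, L and D each appear at most once; no smaller symbol precedes a larger one (values never increase from left to right). Value: D (500) + C (100) + L (50) + X (10) + X (10) + X (10) + V (5) + I (1) = 686. So it is a valid standard Roman numeral.

Yes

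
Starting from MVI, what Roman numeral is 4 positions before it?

MVI = 1006
1006 - 4 = 1002

MII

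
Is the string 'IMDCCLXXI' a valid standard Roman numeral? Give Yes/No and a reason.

'IMDCCLXXI': Invalid subtractive combination: IM

No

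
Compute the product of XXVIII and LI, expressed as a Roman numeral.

XXVIII = 28
LI = 51
28 × 51 = 1428

MCDXXVIII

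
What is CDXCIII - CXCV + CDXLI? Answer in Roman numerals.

CDXCIII = 493, CXCV = 195, CDXLI = 441
493 - 195 = 298
298 + 441 = 739

DCCXXXIX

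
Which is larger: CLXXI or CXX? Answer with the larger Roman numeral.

CLXXI = 171
CXX = 120
171 is larger

CLXXI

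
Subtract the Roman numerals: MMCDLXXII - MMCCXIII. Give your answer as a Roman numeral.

MMCDLXXII = 2472
MMCCXIII = 2213
2472 - 2213 = 259

CCLIX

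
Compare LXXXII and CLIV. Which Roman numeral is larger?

LXXXII = 82
CLIV = 154
154 is larger

CLIV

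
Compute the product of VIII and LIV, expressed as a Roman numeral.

VIII = 8
LIV = 54
8 × 54 = 432

CDXXXII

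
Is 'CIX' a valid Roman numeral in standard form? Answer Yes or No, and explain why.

'CIX': Check the rules: uses only the symbols I, V, X, L, C, D, M; no symbol is repeated more than three times in a row; V, L and D each appear at most once; the only place a smaller symbol precedes a larger one is the allowed subtractive pair IX, the symbol right after such a pair (if any) is smaller than the pair's first symbol, and otherwise the values never increase from left to right. Value: C (100) + IX (9) = 109. So it is a valid standard Roman numeral.

Yes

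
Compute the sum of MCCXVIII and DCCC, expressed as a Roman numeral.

MCCXVIII = 1218
DCCC = 800
1218 + 800 = 2018

MMXVIII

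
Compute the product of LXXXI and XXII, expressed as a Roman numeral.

LXXXI = 81
XXII = 22
81 × 22 = 1782

MDCCLXXXII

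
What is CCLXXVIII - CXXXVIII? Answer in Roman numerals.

CCLXXVIII = 278
CXXXVIII = 138
278 - 138 = 140

CXL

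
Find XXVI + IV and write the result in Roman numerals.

XXVI = 26
IV = 4
26 + 4 = 30

XXX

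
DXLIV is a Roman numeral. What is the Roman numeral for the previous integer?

DXLIV = 544; previous is 543

DXLIII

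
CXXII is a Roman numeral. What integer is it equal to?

CXXII: C=100, X=10, X=10, I=1, I=1
100 + 10 + 10 + 1 + 1 = 122

122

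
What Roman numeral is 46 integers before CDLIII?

CDLIII = 453
453 - 46 = 407

CDVII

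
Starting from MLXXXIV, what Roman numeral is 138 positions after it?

MLXXXIV = 1084
1084 + 138 = 1222

MCCXXII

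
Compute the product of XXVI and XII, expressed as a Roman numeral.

XXVI = 26
XII = 12
26 × 12 = 312

CCCXII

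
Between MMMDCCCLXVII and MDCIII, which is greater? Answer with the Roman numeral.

MMMDCCCLXVII = 3867
MDCIII = 1603
3867 is larger

MMMDCCCLXVII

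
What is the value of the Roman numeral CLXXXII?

CLXXXII: C=100, L=50, X=10, X=10, X=10, I=1, I=1
100 + 50 + 10 + 10 + 10 + 1 + 1 = 182

182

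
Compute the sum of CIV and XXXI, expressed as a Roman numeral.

CIV = 104
XXXI = 31
104 + 31 = 135

CXXXV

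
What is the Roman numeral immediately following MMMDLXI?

MMMDLXI = 3561; next is 3562

MMMDLXII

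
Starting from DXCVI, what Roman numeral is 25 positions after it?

DXCVI = 596
596 + 25 = 621

DCXXI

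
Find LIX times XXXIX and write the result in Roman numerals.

LIX = 59
XXXIX = 39
59 × 39 = 2301

MMCCCI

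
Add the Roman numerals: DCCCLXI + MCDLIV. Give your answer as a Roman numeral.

DCCCLXI = 861
MCDLIV = 1454
861 + 1454 = 2315

MMCCCXV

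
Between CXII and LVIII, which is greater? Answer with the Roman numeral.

CXII = 112
LVIII = 58
112 is larger

CXII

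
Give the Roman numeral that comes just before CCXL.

CCXL = 240, so the previous integer is 240 - 1 = 239

CCXXXIX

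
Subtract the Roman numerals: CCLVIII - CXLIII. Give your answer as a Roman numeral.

CCLVIII = 258
CXLIII = 143
258 - 143 = 115

CXV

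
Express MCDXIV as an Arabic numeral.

MCDXIV: M=1000, CD=400, X=10, IV=4
1000 + 400 + 10 + 4 = 1414

1414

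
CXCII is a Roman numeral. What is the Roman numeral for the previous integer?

CXCII = 192; previous is 191

CXCI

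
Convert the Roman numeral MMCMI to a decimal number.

MMCMI: M=1000, M=1000, CM=900, I=1
1000 + 1000 + 900 + 1 = 2901

2901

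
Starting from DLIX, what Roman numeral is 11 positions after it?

DLIX = 559
559 + 11 = 570

DLXX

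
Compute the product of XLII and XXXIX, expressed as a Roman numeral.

XLII = 42
XXXIX = 39
42 × 39 = 1638

MDCXXXVIII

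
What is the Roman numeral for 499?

Convert 499 to Roman numerals:
  499 contains 1×400 (CD)
  99 contains 1×90 (XC)
  9 contains 1×9 (IX)

CDXCIX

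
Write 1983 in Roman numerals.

Convert 1983 to Roman numerals:
  1983 contains 1×1000 (M)
  983 contains 1×900 (CM)
  83 contains 1×50 (L)
  33 contains 3×10 (XXX)
  3 contains 3×1 (III)

MCMLXXXIII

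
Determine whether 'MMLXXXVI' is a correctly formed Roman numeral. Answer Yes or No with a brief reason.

'MMLXXXVI': Check the rules: uses only the symbols I, V, X, L, C, D, M; no symbol is repeated more than three times in a row; V, L and D each appear at most once; no smaller symbol precedes a larger one (values never increase from left to right). Value: M (1000) + M (1000) + L (50) + X (10) + X (10) + X (10) + V (5) + I (1) = 2086. So it is a valid standard Roman numeral.

Yes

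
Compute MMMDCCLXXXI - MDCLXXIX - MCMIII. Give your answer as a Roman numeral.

MMMDCCLXXXI = 3781, MDCLXXIX = 1679, MCMIII = 1903
3781 - 1679 = 2102
2102 - 1903 = 199

CXCIX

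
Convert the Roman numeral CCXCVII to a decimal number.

CCXCVII: C=100, C=100, XC=90, V=5, I=1, I=1
100 + 100 + 90 + 5 + 1 + 1 = 297

297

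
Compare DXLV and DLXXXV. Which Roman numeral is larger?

DXLV = 545
DLXXXV = 585
585 is larger

DLXXXV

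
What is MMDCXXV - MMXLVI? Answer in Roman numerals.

MMDCXXV = 2625
MMXLVI = 2046
2625 - 2046 = 579

DLXXIX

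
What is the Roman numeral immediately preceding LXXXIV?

LXXXIV = 84; previous is 83

LXXXIII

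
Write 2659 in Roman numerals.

Convert 2659 to Roman numerals:
  2659 contains 2×1000 (MM)
  659 contains 1×500 (D)
  159 contains 1×100 (C)
  59 contains 1×50 (L)
  9 contains 1×9 (IX)

MMDCLIX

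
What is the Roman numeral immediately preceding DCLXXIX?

DCLXXIX = 679; previous is 678

DCLXXVIII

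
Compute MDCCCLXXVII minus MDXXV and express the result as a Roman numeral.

MDCCCLXXVII = 1877
MDXXV = 1525
1877 - 1525 = 352

CCCLII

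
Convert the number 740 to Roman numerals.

Convert 740 to Roman numerals:
  740 contains 1×500 (D)
  240 contains 2×100 (CC)
  40 contains 1×40 (XL)

DCCXL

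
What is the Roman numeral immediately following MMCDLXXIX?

MMCDLXXIX = 2479, so the next integer is 2479 + 1 = 2480

MMCDLXXX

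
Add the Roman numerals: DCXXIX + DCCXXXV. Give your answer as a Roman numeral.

DCXXIX = 629
DCCXXXV = 735
629 + 735 = 1364

MCCCLXIV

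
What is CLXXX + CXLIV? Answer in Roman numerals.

CLXXX = 180
CXLIV = 144
180 + 144 = 324

CCCXXIV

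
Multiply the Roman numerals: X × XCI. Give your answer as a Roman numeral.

X = 10
XCI = 91
10 × 91 = 910

CMX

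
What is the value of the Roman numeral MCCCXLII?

MCCCXLII: M=1000, C=100, C=100, C=100, XL=40, I=1, I=1
1000 + 100 + 100 + 100 + 40 + 1 + 1 = 1342

1342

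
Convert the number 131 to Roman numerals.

Convert 131 to Roman numerals:
  131 contains 1×100 (C)
  31 contains 3×10 (XXX)
  1 contains 1×1 (I)

CXXXI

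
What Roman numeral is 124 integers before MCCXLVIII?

MCCXLVIII = 1248
1248 - 124 = 1124

MCXXIV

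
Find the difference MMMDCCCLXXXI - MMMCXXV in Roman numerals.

MMMDCCCLXXXI = 3881
MMMCXXV = 3125
3881 - 3125 = 756

DCCLVI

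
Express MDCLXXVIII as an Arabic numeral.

MDCLXXVIII: M=1000, D=500, C=100, L=50, X=10, X=10, V=5, I=1, I=1, I=1
1000 + 500 + 100 + 50 + 10 + 10 + 5 + 1 + 1 + 1 = 1678

1678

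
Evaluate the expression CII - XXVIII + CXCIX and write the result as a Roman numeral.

CII = 102, XXVIII = 28, CXCIX = 199
102 - 28 = 74
74 + 199 = 273

CCLXXIII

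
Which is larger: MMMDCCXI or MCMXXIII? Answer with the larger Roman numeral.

MMMDCCXI = 3711
MCMXXIII = 1923
3711 is larger

MMMDCCXI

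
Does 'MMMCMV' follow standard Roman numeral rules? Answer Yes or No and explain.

'MMMCMV': Check the rules: uses only the symbols I, V, X, L, C, D, M; no symbol is repeated more than three times in a row; V, L and D each appear at most once; the only place a smaller symbol precedes a larger one is the allowed subtractive pair CM, the symbol right after such a pair (if any) is smaller than the pair's first symbol, and otherwise the values never increase from left to right. Value: M (1000) + M (1000) + M (1000) + CM (900) + V (5) = 3905. So it is a valid standard Roman numeral.

Yes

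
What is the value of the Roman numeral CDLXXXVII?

CDLXXXVII: CD=400, L=50, X=10, X=10, X=10, V=5, I=1, I=1
400 + 50 + 10 + 10 + 10 + 5 + 1 + 1 = 487

487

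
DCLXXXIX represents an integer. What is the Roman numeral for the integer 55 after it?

DCLXXXIX = 689
689 + 55 = 744

DCCXLIV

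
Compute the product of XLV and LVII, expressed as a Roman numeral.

XLV = 45
LVII = 57
45 × 57 = 2565

MMDLXV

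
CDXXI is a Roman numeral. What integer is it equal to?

CDXXI: CD=400, X=10, X=10, I=1
400 + 10 + 10 + 1 = 421

421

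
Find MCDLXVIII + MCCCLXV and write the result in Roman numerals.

MCDLXVIII = 1468
MCCCLXV = 1365
1468 + 1365 = 2833

MMDCCCXXXIII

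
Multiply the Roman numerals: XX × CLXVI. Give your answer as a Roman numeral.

XX = 20
CLXVI = 166
20 × 166 = 3320

MMMCCCXX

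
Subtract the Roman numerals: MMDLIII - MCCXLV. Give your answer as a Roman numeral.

MMDLIII = 2553
MCCXLV = 1245
2553 - 1245 = 1308

MCCCVIII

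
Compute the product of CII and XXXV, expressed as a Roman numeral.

CII = 102
XXXV = 35
102 × 35 = 3570

MMMDLXX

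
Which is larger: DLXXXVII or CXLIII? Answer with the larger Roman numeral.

DLXXXVII = 587
CXLIII = 143
587 is larger

DLXXXVII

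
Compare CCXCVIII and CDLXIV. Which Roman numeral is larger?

CCXCVIII = 298
CDLXIV = 464
464 is larger

CDLXIV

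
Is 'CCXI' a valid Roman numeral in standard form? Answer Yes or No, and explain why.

'CCXI': Check the rules: uses only the symbols I, V, X, L, C, D, M; no symbol is repeated more than three times in a row; V, L and D each appear at most once; no smaller symbol precedes a larger one (values never increase from left to right). Value: C (100) + C (100) + X (10) + I (1) = 211. So it is a valid standard Roman numeral.

Yes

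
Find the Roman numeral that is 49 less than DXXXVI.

DXXXVI = 536
536 - 49 = 487

CDLXXXVII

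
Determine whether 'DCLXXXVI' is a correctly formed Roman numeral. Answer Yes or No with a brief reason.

'DCLXXXVI': Check the rules: uses only the symbols I, V, X, L, C, D, M; no symbol is repeated more than three times in a row; V, L and D each appear at most once; no smaller symbol precedes a larger one (values never increase from left to right). Value: D (500) + C (100) + L (50) + X (10) + X (10) + X (10) + V (5) + I (1) = 686. So it is a valid standard Roman numeral.

Yes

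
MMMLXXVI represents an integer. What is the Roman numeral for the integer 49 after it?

MMMLXXVI = 3076
3076 + 49 = 3125

MMMCXXV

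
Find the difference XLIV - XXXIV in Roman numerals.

XLIV = 44
XXXIV = 34
44 - 34 = 10

X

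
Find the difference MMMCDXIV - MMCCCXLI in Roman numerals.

MMMCDXIV = 3414
MMCCCXLI = 2341
3414 - 2341 = 1073

MLXXIII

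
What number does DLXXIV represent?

DLXXIV: D=500, L=50, X=10, X=10, IV=4
500 + 50 + 10 + 10 + 4 = 574

574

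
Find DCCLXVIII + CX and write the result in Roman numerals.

DCCLXVIII = 768
CX = 110
768 + 110 = 878

DCCCLXXVIII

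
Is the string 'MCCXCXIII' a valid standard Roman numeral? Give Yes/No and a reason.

'MCCXCXIII': X cannot come right after the subtractive pair XC: once X is subtracted in XC, the next symbol must be smaller than X

No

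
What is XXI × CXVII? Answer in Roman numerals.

XXI = 21
CXVII = 117
21 × 117 = 2457

MMCDLVII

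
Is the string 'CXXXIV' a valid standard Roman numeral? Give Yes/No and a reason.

'CXXXIV': Check the rules: uses only the symbols I, V, X, L, C, D, M; no symbol is repeated more than three times in a row; V, L and D each appear at most once; the only place a smaller symbol precedes a larger one is the allowed subtractive pair IV, the symbol right after such a pair (if any) is smaller than the pair's first symbol, and otherwise the values never increase from left to right. Value: C (100) + X (10) + X (10) + X (10) + IV (4) = 134. So it is a valid standard Roman numeral.

Yes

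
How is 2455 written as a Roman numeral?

Convert 2455 to Roman numerals:
  2455 contains 2×1000 (MM)
  455 contains 1×400 (CD)
  55 contains 1×50 (L)
  5 contains 1×5 (V)

MMCDLV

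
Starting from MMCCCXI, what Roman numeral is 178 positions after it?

MMCCCXI = 2311
2311 + 178 = 2489

MMCDLXXXIX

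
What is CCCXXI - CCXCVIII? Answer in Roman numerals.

CCCXXI = 321
CCXCVIII = 298
321 - 298 = 23

XXIII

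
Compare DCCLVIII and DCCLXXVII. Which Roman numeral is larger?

DCCLVIII = 758
DCCLXXVII = 777
777 is larger

DCCLXXVII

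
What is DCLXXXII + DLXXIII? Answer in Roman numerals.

DCLXXXII = 682
DLXXIII = 573
682 + 573 = 1255

MCCLV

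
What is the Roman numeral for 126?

Convert 126 to Roman numerals:
  126 contains 1×100 (C)
  26 contains 2×10 (XX)
  6 contains 1×5 (V)
  1 contains 1×1 (I)

CXXVI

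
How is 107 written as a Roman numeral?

Convert 107 to Roman numerals:
  107 contains 1×100 (C)
  7 contains 1×5 (V)
  2 contains 2×1 (II)

CVII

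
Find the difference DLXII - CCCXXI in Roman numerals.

DLXII = 562
CCCXXI = 321
562 - 321 = 241

CCXLI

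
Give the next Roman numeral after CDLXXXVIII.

CDLXXXVIII = 488; next is 489

CDLXXXIX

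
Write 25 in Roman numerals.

Convert 25 to Roman numerals:
  25 contains 2×10 (XX)
  5 contains 1×5 (V)

XXV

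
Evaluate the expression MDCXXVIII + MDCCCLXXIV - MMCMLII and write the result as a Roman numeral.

MDCXXVIII = 1628, MDCCCLXXIV = 1874, MMCMLII = 2952
1628 + 1874 = 3502
3502 - 2952 = 550

DL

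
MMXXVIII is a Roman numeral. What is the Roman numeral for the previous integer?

MMXXVIII = 2028, so the previous integer is 2028 - 1 = 2027

MMXXVII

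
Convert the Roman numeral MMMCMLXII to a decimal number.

MMMCMLXII: M=1000, M=1000, M=1000, CM=900, L=50, X=10, I=1, I=1
1000 + 1000 + 1000 + 900 + 50 + 10 + 1 + 1 = 3962

3962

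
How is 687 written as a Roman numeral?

Convert 687 to Roman numerals:
  687 contains 1×500 (D)
  187 contains 1×100 (C)
  87 contains 1×50 (L)
  37 contains 3×10 (XXX)
  7 contains 1×5 (V)
  2 contains 2×1 (II)

DCLXXXVII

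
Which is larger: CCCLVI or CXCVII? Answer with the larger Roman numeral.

CCCLVI = 356
CXCVII = 197
356 is larger

CCCLVI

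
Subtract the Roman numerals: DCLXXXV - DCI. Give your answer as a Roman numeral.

DCLXXXV = 685
DCI = 601
685 - 601 = 84

LXXXIV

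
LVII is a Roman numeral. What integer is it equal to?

LVII: L=50, V=5, I=1, I=1
50 + 5 + 1 + 1 = 57

57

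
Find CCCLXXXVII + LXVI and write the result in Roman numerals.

CCCLXXXVII = 387
LXVI = 66
387 + 66 = 453

CDLIII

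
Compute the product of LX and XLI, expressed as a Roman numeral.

LX = 60
XLI = 41
60 × 41 = 2460

MMCDLX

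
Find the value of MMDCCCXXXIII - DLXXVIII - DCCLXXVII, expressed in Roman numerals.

MMDCCCXXXIII = 2833, DLXXVIII = 578, DCCLXXVII = 777
2833 - 578 = 2255
2255 - 777 = 1478

MCDLXXVIII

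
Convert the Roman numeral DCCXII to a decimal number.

DCCXII: D=500, C=100, C=100, X=10, I=1, I=1
500 + 100 + 100 + 10 + 1 + 1 = 712

712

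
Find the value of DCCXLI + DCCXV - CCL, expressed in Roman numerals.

DCCXLI = 741, DCCXV = 715, CCL = 250
741 + 715 = 1456
1456 - 250 = 1206

MCCVI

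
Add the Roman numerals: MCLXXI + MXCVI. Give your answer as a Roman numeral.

MCLXXI = 1171
MXCVI = 1096
1171 + 1096 = 2267

MMCCLXVII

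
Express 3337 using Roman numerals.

Convert 3337 to Roman numerals:
  3337 contains 3×1000 (MMM)
  337 contains 3×100 (CCC)
  37 contains 3×10 (XXX)
  7 contains 1×5 (V)
  2 contains 2×1 (II)

MMMCCCXXXVII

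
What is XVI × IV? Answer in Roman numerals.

XVI = 16
IV = 4
16 × 4 = 64

LXIV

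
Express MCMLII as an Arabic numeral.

MCMLII: M=1000, CM=900, L=50, I=1, I=1
1000 + 900 + 50 + 1 + 1 = 1952

1952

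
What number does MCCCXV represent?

MCCCXV: M=1000, C=100, C=100, C=100, X=10, V=5
1000 + 100 + 100 + 100 + 10 + 5 = 1315

1315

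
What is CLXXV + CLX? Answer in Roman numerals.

CLXXV = 175
CLX = 160
175 + 160 = 335

CCCXXXV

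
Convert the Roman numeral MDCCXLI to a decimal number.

MDCCXLI: M=1000, D=500, C=100, C=100, XL=40, I=1
1000 + 500 + 100 + 100 + 40 + 1 = 1741

1741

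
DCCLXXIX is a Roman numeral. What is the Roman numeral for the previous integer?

DCCLXXIX = 779, so the previous integer is 779 - 1 = 778

DCCLXXVIII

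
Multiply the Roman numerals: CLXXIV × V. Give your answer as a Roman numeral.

CLXXIV = 174
V = 5
174 × 5 = 870

DCCCLXX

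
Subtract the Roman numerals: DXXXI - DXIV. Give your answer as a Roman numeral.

DXXXI = 531
DXIV = 514
531 - 514 = 17

XVII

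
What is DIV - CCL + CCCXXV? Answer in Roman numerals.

DIV = 504, CCL = 250, CCCXXV = 325
504 - 250 = 254
254 + 325 = 579

DLXXIX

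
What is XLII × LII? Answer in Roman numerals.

XLII = 42
LII = 52
42 × 52 = 2184

MMCLXXXIV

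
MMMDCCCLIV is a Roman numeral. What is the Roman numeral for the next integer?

MMMDCCCLIV = 3854, so the next integer is 3854 + 1 = 3855

MMMDCCCLV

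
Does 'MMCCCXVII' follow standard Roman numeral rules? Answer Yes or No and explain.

'MMCCCXVII': Check the rules: uses only the symbols I, V, X, L, C, D, M; no symbol is repeated more than three times in a row; V, L and D each appear at most once; no smaller symbol precedes a larger one (values never increase from left to right). Value: M (1000) + M (1000) + C (100) + C (100) + C (100) + X (10) + V (5) + I (1) + I (1) = 2317. So it is a valid standard Roman numeral.

Yes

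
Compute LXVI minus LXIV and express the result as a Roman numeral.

LXVI = 66
LXIV = 64
66 - 64 = 2

II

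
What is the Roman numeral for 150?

Convert 150 to Roman numerals:
  150 contains 1×100 (C)
  50 contains 1×50 (L)

CL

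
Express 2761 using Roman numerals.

Convert 2761 to Roman numerals:
  2761 contains 2×1000 (MM)
  761 contains 1×500 (D)
  261 contains 2×100 (CC)
  61 contains 1×50 (L)
  11 contains 1×10 (X)
  1 contains 1×1 (I)

MMDCCLXI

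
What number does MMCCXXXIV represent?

MMCCXXXIV: M=1000, M=1000, C=100, C=100, X=10, X=10, X=10, IV=4
1000 + 1000 + 100 + 100 + 10 + 10 + 10 + 4 = 2234

2234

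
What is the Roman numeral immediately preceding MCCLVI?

MCCLVI = 1256, so the previous integer is 1256 - 1 = 1255

MCCLV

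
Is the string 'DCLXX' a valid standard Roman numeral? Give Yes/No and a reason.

'DCLXX': Check the rules: uses only the symbols I, V, X, L, C, D, M; no symbol is repeated more than three times in a row; V, L and D each appear at most once; no smaller symbol precedes a larger one (values never increase from left to right). Value: D (500) + C (100) + L (50) + X (10) + X (10) = 670. So it is a valid standard Roman numeral.

Yes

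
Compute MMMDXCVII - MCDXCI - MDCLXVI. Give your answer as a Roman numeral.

MMMDXCVII = 3597, MCDXCI = 1491, MDCLXVI = 1666
3597 - 1491 = 2106
2106 - 1666 = 440

CDXL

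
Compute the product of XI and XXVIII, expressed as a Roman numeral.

XI = 11
XXVIII = 28
11 × 28 = 308

CCCVIII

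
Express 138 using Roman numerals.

Convert 138 to Roman numerals:
  138 contains 1×100 (C)
  38 contains 3×10 (XXX)
  8 contains 1×5 (V)
  3 contains 3×1 (III)

CXXXVIII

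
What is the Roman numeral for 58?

Convert 58 to Roman numerals:
  58 contains 1×50 (L)
  8 contains 1×5 (V)
  3 contains 3×1 (III)

LVIII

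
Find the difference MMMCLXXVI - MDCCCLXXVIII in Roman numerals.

MMMCLXXVI = 3176
MDCCCLXXVIII = 1878
3176 - 1878 = 1298

MCCXCVIII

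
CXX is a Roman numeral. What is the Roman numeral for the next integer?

CXX = 120; next is 121

CXXI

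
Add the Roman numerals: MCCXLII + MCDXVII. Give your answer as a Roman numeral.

MCCXLII = 1242
MCDXVII = 1417
1242 + 1417 = 2659

MMDCLIX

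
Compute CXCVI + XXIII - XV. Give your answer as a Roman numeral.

CXCVI = 196, XXIII = 23, XV = 15
196 + 23 = 219
219 - 15 = 204

CCIV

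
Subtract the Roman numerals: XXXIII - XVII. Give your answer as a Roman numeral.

XXXIII = 33
XVII = 17
33 - 17 = 16

XVI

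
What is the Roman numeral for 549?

Convert 549 to Roman numerals:
  549 contains 1×500 (D)
  49 contains 1×40 (XL)
  9 contains 1×9 (IX)

DXLIX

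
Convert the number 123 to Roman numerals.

Convert 123 to Roman numerals:
  123 contains 1×100 (C)
  23 contains 2×10 (XX)
  3 contains 3×1 (III)

CXXIII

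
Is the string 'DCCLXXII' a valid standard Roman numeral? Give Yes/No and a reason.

'DCCLXXII': Check the rules: uses only the symbols I, V, X, L, C, D, M; no symbol is repeated more than three times in a row; V, L and D each appear at most once; no smaller symbol precedes a larger one (values never increase from left to right). Value: D (500) + C (100) + C (100) + L (50) + X (10) + X (10) + I (1) + I (1) = 772. So it is a valid standard Roman numeral.

Yes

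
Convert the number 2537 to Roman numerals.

Convert 2537 to Roman numerals:
  2537 contains 2×1000 (MM)
  537 contains 1×500 (D)
  37 contains 3×10 (XXX)
  7 contains 1×5 (V)
  2 contains 2×1 (II)

MMDXXXVII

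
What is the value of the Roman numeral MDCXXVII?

MDCXXVII: M=1000, D=500, C=100, X=10, X=10, V=5, I=1, I=1
1000 + 500 + 100 + 10 + 10 + 5 + 1 + 1 = 1627

1627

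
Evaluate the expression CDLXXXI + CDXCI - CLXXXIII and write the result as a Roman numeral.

CDLXXXI = 481, CDXCI = 491, CLXXXIII = 183
481 + 491 = 972
972 - 183 = 789

DCCLXXXIX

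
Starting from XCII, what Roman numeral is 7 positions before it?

XCII = 92
92 - 7 = 85

LXXXV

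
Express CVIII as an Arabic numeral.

CVIII: C=100, V=5, I=1, I=1, I=1
100 + 5 + 1 + 1 + 1 = 108

108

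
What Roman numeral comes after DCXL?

DCXL = 640, so the next integer is 640 + 1 = 641

DCXLI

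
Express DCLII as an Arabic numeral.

DCLII: D=500, C=100, L=50, I=1, I=1
500 + 100 + 50 + 1 + 1 = 652

652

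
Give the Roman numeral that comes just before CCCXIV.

CCCXIV = 314, so the previous integer is 314 - 1 = 313

CCCXIII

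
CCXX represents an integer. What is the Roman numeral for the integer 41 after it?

CCXX = 220
220 + 41 = 261

CCLXI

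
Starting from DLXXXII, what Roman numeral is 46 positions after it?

DLXXXII = 582
582 + 46 = 628

DCXXVIII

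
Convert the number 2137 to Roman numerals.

Convert 2137 to Roman numerals:
  2137 contains 2×1000 (MM)
  137 contains 1×100 (C)
  37 contains 3×10 (XXX)
  7 contains 1×5 (V)
  2 contains 2×1 (II)

MMCXXXVII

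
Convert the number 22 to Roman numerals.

Convert 22 to Roman numerals:
  22 contains 2×10 (XX)
  2 contains 2×1 (II)

XXII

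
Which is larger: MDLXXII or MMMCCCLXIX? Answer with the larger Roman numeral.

MDLXXII = 1572
MMMCCCLXIX = 3369
3369 is larger

MMMCCCLXIX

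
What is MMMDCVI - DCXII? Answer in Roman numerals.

MMMDCVI = 3606
DCXII = 612
3606 - 612 = 2994

MMCMXCIV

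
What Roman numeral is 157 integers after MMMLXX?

MMMLXX = 3070
3070 + 157 = 3227

MMMCCXXVII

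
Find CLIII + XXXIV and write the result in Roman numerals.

CLIII = 153
XXXIV = 34
153 + 34 = 187

CLXXXVII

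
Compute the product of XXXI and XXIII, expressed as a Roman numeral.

XXXI = 31
XXIII = 23
31 × 23 = 713

DCCXIII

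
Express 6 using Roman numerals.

Convert 6 to Roman numerals:
  6 contains 1×5 (V)
  1 contains 1×1 (I)

VI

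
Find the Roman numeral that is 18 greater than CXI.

CXI = 111
111 + 18 = 129

CXXIX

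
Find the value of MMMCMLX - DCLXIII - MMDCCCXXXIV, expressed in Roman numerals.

MMMCMLX = 3960, DCLXIII = 663, MMDCCCXXXIV = 2834
3960 - 663 = 3297
3297 - 2834 = 463

CDLXIII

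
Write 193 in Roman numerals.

Convert 193 to Roman numerals:
  193 contains 1×100 (C)
  93 contains 1×90 (XC)
  3 contains 3×1 (III)

CXCIII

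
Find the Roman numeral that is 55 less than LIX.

LIX = 59
59 - 55 = 4

IV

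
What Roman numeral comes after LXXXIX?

LXXXIX = 89, so the next integer is 89 + 1 = 90

XC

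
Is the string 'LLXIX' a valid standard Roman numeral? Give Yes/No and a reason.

'LLXIX': L should not appear more than once

No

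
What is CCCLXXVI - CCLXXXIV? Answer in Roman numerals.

CCCLXXVI = 376
CCLXXXIV = 284
376 - 284 = 92

XCII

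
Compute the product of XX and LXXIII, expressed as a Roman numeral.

XX = 20
LXXIII = 73
20 × 73 = 1460

MCDLX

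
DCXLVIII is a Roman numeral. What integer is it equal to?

DCXLVIII: D=500, C=100, XL=40, V=5, I=1, I=1, I=1
500 + 100 + 40 + 5 + 1 + 1 + 1 = 648

648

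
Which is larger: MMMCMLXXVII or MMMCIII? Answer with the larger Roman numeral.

MMMCMLXXVII = 3977
MMMCIII = 3103
3977 is larger

MMMCMLXXVII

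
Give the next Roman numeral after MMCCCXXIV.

MMCCCXXIV = 2324, so the next integer is 2324 + 1 = 2325

MMCCCXXV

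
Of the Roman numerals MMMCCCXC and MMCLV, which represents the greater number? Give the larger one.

MMMCCCXC = 3390
MMCLV = 2155
3390 is larger

MMMCCCXC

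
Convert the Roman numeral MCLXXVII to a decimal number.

MCLXXVII: M=1000, C=100, L=50, X=10, X=10, V=5, I=1, I=1
1000 + 100 + 50 + 10 + 10 + 5 + 1 + 1 = 1177

1177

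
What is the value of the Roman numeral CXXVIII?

CXXVIII: C=100, X=10, X=10, V=5, I=1, I=1, I=1
100 + 10 + 10 + 5 + 1 + 1 + 1 = 128

128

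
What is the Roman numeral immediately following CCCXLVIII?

CCCXLVIII = 348, so the next integer is 348 + 1 = 349

CCCXLIX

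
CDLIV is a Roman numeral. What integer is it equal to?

CDLIV: CD=400, L=50, IV=4
400 + 50 + 4 = 454

454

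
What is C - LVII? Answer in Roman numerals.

C = 100
LVII = 57
100 - 57 = 43

XLIII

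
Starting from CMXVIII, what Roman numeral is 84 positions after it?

CMXVIII = 918
918 + 84 = 1002

MII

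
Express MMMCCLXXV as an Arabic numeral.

MMMCCLXXV: M=1000, M=1000, M=1000, C=100, C=100, L=50, X=10, X=10, V=5
1000 + 1000 + 1000 + 100 + 100 + 50 + 10 + 10 + 5 = 3275

3275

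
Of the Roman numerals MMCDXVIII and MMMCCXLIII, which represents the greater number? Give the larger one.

MMCDXVIII = 2418
MMMCCXLIII = 3243
3243 is larger

MMMCCXLIII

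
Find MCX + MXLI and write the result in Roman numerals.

MCX = 1110
MXLI = 1041
1110 + 1041 = 2151

MMCLI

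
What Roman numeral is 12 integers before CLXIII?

CLXIII = 163
163 - 12 = 151

CLI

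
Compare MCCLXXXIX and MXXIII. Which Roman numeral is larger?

MCCLXXXIX = 1289
MXXIII = 1023
1289 is larger

MCCLXXXIX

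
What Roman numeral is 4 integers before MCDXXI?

MCDXXI = 1421
1421 - 4 = 1417

MCDXVII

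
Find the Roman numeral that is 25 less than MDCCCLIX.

MDCCCLIX = 1859
1859 - 25 = 1834

MDCCCXXXIV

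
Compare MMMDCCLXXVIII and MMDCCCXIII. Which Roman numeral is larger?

MMMDCCLXXVIII = 3778
MMDCCCXIII = 2813
3778 is larger

MMMDCCLXXVIII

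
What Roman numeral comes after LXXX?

LXXX = 80; next is 81

LXXXI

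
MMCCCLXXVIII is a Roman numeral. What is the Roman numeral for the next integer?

MMCCCLXXVIII = 2378, so the next integer is 2378 + 1 = 2379

MMCCCLXXIX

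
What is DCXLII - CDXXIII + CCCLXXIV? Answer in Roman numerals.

DCXLII = 642, CDXXIII = 423, CCCLXXIV = 374
642 - 423 = 219
219 + 374 = 593

DXCIII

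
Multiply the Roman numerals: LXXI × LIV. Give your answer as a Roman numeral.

LXXI = 71
LIV = 54
71 × 54 = 3834

MMMDCCCXXXIV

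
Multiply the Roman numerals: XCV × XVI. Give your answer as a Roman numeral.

XCV = 95
XVI = 16
95 × 16 = 1520

MDXX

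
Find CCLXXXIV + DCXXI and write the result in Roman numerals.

CCLXXXIV = 284
DCXXI = 621
284 + 621 = 905

CMV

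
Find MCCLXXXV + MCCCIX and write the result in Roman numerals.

MCCLXXXV = 1285
MCCCIX = 1309
1285 + 1309 = 2594

MMDXCIV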